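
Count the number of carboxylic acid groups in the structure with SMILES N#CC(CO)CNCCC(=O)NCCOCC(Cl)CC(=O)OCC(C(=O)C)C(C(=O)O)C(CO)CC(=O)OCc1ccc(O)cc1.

1

N≡C–: carbon triple-bonded to nitrogen → nitrile.
pendant –CH2OH on an sp³ backbone C → alcohol.
C–N–C with sp³ carbons and no adjacent C=O → amine (secondary).
–C(=O)–N– linkage → amide (the N is not an amine).
C–O–C with sp³ carbons on both sides and no adjacent C=O → ether.
halogen on an sp³ carbon → alkyl halide.
–C(=O)–O–C with C on the carbonyl side → ester.
pendant –COCH3: carbonyl C bonded to two carbons → ketone.
pendant –COOH: carbonyl C bonded to C and –OH → carboxylic acid.
pendant –CH2OH on an sp³ backbone C → alcohol.
–C(=O)–O–C with C on the carbonyl side → ester.
–OH attached directly to an aromatic ring → phenol (not alcohol); the ring itself is an arene.
Carboxylic acid appears at: CH(COOH) → 1.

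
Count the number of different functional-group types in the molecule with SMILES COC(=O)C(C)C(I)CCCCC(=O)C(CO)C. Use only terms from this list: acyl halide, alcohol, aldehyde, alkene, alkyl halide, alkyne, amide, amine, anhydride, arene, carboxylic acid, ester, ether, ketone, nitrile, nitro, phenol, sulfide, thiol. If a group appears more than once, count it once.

CH3O–C(=O)–: carbonyl C bonded to C and to –OCH3 → ester (not ketone + ether).
halogen on an sp³ carbon → alkyl halide.
–C(=O)– with carbon on both sides → ketone.
pendant –CH2OH on an sp³ backbone C → alcohol.
Distinct types present: alcohol, alkyl halide, ester, ketone.

4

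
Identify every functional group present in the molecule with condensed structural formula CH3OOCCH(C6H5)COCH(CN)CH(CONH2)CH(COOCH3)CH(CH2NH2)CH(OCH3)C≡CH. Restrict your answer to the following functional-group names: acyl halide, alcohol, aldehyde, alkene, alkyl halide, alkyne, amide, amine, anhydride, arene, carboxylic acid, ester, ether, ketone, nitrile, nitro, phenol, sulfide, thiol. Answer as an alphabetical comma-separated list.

Reading the structure from left to right:
  CH3OOC: CH3O–C(=O)–: carbonyl C bonded to C and to –OCH3 → ester (not ketone + ether).
  CH(C6H5): pendant –C6H5: benzene ring → arene.
  CO: –C(=O)– with carbon on both sides → ketone.
  CH(CN): pendant –C≡N: nitrile.
  CH(CONH2): pendant –CONH2: carbonyl C bonded to C and N → amide.
  CH(COOCH3): pendant –COOCH3: carbonyl C bonded to C and –OCH3 → ester.
  CH(CH2NH2): pendant –CH2NH2: N on sp³ C, no adjacent C=O → amine.
  CH(OCH3): pendant –OCH3: C–O–C with sp³ C, no adjacent C=O → ether.
  C≡CH: C≡C triple bond → alkyne.

alkyne, amide, amine, arene, ester, ether, ketone, nitrile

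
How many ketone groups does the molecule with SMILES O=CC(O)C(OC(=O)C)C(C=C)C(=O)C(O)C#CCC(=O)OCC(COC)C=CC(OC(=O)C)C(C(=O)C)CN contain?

2

terminal –CHO: carbonyl C bonded to H and C → aldehyde.
–OH on an sp³ carbon → alcohol (secondary).
pendant –OC(=O)CH3: an acyloxy group → ester.
pendant –CH=CH2: C=C double bond → alkene.
–C(=O)– with carbon on both sides → ketone.
–OH on an sp³ carbon → alcohol (secondary).
C≡C triple bond → alkyne.
–C(=O)–O–C with C on the carbonyl side → ester.
pendant –CH2OCH3: C–O–C linkage → ether.
C=C double bond → alkene.
pendant –OC(=O)CH3: an acyloxy group → ester.
pendant –COCH3: carbonyl C bonded to two carbons → ketone.
–NH2 on an sp³ carbon with no adjacent C=O → amine.
Ketone appears at: CO, CH(COCH3) → 2.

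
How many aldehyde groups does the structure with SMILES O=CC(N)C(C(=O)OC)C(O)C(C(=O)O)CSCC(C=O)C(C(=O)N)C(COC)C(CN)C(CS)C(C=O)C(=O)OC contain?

Taking each segment in turn:
  OHC: terminal –CHO: carbonyl C bonded to H and C → aldehyde.
  CH(NH2): –NH2 on an sp³ carbon with no adjacent C=O → amine.
  CH(COOCH3): pendant –COOCH3: carbonyl C bonded to C and –OCH3 → ester.
  CH(OH): –OH on an sp³ carbon → alcohol (secondary).
  CH(COOH): pendant –COOH: carbonyl C bonded to C and –OH → carboxylic acid.
  CH2SCH2: C–S–C linkage → sulfide (thioether).
  CH(CHO): pendant –CHO: carbonyl C bonded to C and H → aldehyde.
  CH(CONH2): pendant –CONH2: carbonyl C bonded to C and N → amide.
  CH(CH2OCH3): pendant –CH2OCH3: C–O–C linkage → ether.
  CH(CH2NH2): pendant –CH2NH2: N on sp³ C, no adjacent C=O → amine.
  CH(CH2SH): pendant –CH2SH → thiol.
  CH(CHO): pendant –CHO: carbonyl C bonded to C and H → aldehyde.
  COOCH3: –C(=O)OCH3: carbonyl C bonded to C and to –OCH3 → ester (not ketone + ether).
Aldehyde appears at: OHC, CH(CHO), CH(CHO) → 3.

3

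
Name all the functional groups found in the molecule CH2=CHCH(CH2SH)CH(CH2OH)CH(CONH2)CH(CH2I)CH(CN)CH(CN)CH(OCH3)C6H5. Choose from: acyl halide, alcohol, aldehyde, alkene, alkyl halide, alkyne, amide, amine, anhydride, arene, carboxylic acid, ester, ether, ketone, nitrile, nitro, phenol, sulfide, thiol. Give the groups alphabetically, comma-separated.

C=C double bond → alkene.
pendant –CH2SH → thiol.
pendant –CH2OH on an sp³ backbone C → alcohol.
pendant –CONH2: carbonyl C bonded to C and N → amide.
pendant –CH2X: halogen on sp³ carbon → alkyl halide.
pendant –C≡N: nitrile.
pendant –C≡N: nitrile.
pendant –OCH3: C–O–C with sp³ C, no adjacent C=O → ether.
–C6H5 phenyl ring → arene.

alcohol, alkene, alkyl halide, amide, arene, ether, nitrile, thiol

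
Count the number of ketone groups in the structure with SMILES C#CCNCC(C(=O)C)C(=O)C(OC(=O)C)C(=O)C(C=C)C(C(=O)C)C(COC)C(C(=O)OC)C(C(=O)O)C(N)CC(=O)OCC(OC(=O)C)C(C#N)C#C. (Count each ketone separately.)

4

Reading the structure from left to right:
  HC≡C: C≡C triple bond → alkyne.
  CH2NHCH2: C–N–C with sp³ carbons and no adjacent C=O → amine (secondary).
  CH(COCH3): pendant –COCH3: carbonyl C bonded to two carbons → ketone.
  CO: –C(=O)– with carbon on both sides → ketone.
  CH(OCOCH3): pendant –OC(=O)CH3: an acyloxy group → ester.
  CO: –C(=O)– with carbon on both sides → ketone.
  CH(CH=CH2): pendant –CH=CH2: C=C double bond → alkene.
  CH(COCH3): pendant –COCH3: carbonyl C bonded to two carbons → ketone.
  CH(CH2OCH3): pendant –CH2OCH3: C–O–C linkage → ether.
  CH(COOCH3): pendant –COOCH3: carbonyl C bonded to C and –OCH3 → ester.
  CH(COOH): pendant –COOH: carbonyl C bonded to C and –OH → carboxylic acid.
  CH(NH2): –NH2 on an sp³ carbon with no adjacent C=O → amine.
  CH2COOCH2: –C(=O)–O–C with C on the carbonyl side → ester.
  CH(OCOCH3): pendant –OC(=O)CH3: an acyloxy group → ester.
  CH(CN): pendant –C≡N: nitrile.
  C≡CH: C≡C triple bond → alkyne.
Ketone appears at: CH(COCH3), CO, CO, CH(COCH3) → 4.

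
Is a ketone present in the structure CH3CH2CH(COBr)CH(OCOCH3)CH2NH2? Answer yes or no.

Working along the chain:
  CH(COBr): pendant –C(=O)X: carbonyl C bonded to C and halogen → acyl halide.
  CH(OCOCH3): pendant –OC(=O)CH3: an acyloxy group → ester.
  CH2NH2: –NH2 on an sp³ carbon with no adjacent C=O → amine.
In CH(OCOCH3), the C=O is bonded to an –O–C group, which defines an ester, not a ketone. In CH(COBr), the C=O is bonded to a halogen, which defines an acyl halide, not a ketone.
The groups actually present are: acyl halide, amine, ester.

no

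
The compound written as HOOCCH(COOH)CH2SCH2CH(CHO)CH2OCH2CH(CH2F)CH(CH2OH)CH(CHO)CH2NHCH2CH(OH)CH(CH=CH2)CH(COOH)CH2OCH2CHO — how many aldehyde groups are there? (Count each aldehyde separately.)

Reading the structure from left to right:
  HOOC: –COOH: carbonyl C bonded to –OH and C → carboxylic acid (the –OH is not a separate alcohol).
  CH(COOH): pendant –COOH: carbonyl C bonded to C and –OH → carboxylic acid.
  CH2SCH2: C–S–C linkage → sulfide (thioether).
  CH(CHO): pendant –CHO: carbonyl C bonded to C and H → aldehyde.
  CH2OCH2: C–O–C with sp³ carbons on both sides and no adjacent C=O → ether.
  CH(CH2F): pendant –CH2X: halogen on sp³ carbon → alkyl halide.
  CH(CH2OH): pendant –CH2OH on an sp³ backbone C → alcohol.
  CH(CHO): pendant –CHO: carbonyl C bonded to C and H → aldehyde.
  CH2NHCH2: C–N–C with sp³ carbons and no adjacent C=O → amine (secondary).
  CH(OH): –OH on an sp³ carbon → alcohol (secondary).
  CH(CH=CH2): pendant –CH=CH2: C=C double bond → alkene.
  CH(COOH): pendant –COOH: carbonyl C bonded to C and –OH → carboxylic acid.
  CH2OCH2: C–O–C with sp³ carbons on both sides and no adjacent C=O → ether.
  CHO: terminal –CHO: carbonyl C bonded to H and C → aldehyde.
Aldehyde appears at: CH(CHO), CH(CHO), CHO → 3.

3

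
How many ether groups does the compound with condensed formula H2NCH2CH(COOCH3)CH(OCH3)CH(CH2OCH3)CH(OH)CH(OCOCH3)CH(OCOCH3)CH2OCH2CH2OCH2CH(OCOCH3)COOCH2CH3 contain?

4

Taking each segment in turn:
  H2NCH2: –NH2 on an sp³ carbon with no adjacent C=O → amine.
  CH(COOCH3): pendant –COOCH3: carbonyl C bonded to C and –OCH3 → ester.
  CH(OCH3): pendant –OCH3: C–O–C with sp³ C, no adjacent C=O → ether.
  CH(CH2OCH3): pendant –CH2OCH3: C–O–C linkage → ether.
  CH(OH): –OH on an sp³ carbon → alcohol (secondary).
  CH(OCOCH3): pendant –OC(=O)CH3: an acyloxy group → ester.
  CH(OCOCH3): pendant –OC(=O)CH3: an acyloxy group → ester.
  CH2OCH2: C–O–C with sp³ carbons on both sides and no adjacent C=O → ether.
  CH2OCH2: C–O–C with sp³ carbons on both sides and no adjacent C=O → ether.
  CH(OCOCH3): pendant –OC(=O)CH3: an acyloxy group → ester.
  COOCH2CH3: –C(=O)OCH2CH3: carbonyl C bonded to C and to –OEt → ester.
Ether appears at: CH(OCH3), CH(CH2OCH3), CH2OCH2, CH2OCH2 → 4.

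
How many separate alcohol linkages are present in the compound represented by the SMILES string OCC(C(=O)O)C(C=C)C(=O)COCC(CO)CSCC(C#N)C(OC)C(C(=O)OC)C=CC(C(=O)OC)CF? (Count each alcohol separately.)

2

Taking each segment in turn:
  HOCH2: HO– on an sp³ carbon → alcohol.
  CH(COOH): pendant –COOH: carbonyl C bonded to C and –OH → carboxylic acid.
  CH(CH=CH2): pendant –CH=CH2: C=C double bond → alkene.
  CO: –C(=O)– with carbon on both sides → ketone.
  CH2OCH2: C–O–C with sp³ carbons on both sides and no adjacent C=O → ether.
  CH(CH2OH): pendant –CH2OH on an sp³ backbone C → alcohol.
  CH2SCH2: C–S–C linkage → sulfide (thioether).
  CH(CN): pendant –C≡N: nitrile.
  CH(OCH3): pendant –OCH3: C–O–C with sp³ C, no adjacent C=O → ether.
  CH(COOCH3): pendant –COOCH3: carbonyl C bonded to C and –OCH3 → ester.
  CH=CH: C=C double bond → alkene.
  CH(COOCH3): pendant –COOCH3: carbonyl C bonded to C and –OCH3 → ester.
  CH2F: halogen on an sp³ carbon → alkyl halide.
Alcohol appears at: HOCH2, CH(CH2OH) → 2.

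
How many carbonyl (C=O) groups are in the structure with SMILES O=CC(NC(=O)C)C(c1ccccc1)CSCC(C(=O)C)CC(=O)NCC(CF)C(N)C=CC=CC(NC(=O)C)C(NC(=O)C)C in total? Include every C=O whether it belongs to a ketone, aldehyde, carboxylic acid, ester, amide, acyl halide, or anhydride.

6

OHC: aldehyde, 1 C=O (running total 1).
CH(NHCOCH3): amide, 1 C=O (running total 2).
CH(COCH3): ketone, 1 C=O (running total 3).
CH2CONHCH2: amide, 1 C=O (running total 4).
CH(NHCOCH3): amide, 1 C=O (running total 5).
CH(NHCOCH3): amide, 1 C=O (running total 6).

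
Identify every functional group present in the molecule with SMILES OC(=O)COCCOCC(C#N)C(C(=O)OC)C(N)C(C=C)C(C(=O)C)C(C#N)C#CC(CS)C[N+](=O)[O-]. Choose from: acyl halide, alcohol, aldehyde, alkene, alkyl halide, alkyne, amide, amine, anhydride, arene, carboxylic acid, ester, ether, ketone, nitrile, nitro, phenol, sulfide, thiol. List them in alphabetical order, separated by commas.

alkene, alkyne, amine, carboxylic acid, ester, ether, ketone, nitrile, nitro, thiol

Reading the structure from left to right:
  HOOC: –COOH: carbonyl C bonded to –OH and C → carboxylic acid (the –OH is not a separate alcohol).
  CH2OCH2: C–O–C with sp³ carbons on both sides and no adjacent C=O → ether.
  CH2OCH2: C–O–C with sp³ carbons on both sides and no adjacent C=O → ether.
  CH(CN): pendant –C≡N: nitrile.
  CH(COOCH3): pendant –COOCH3: carbonyl C bonded to C and –OCH3 → ester.
  CH(NH2): –NH2 on an sp³ carbon with no adjacent C=O → amine.
  CH(CH=CH2): pendant –CH=CH2: C=C double bond → alkene.
  CH(COCH3): pendant –COCH3: carbonyl C bonded to two carbons → ketone.
  CH(CN): pendant –C≡N: nitrile.
  C≡C: C≡C triple bond → alkyne.
  CH(CH2SH): pendant –CH2SH → thiol.
  CH2NO2: –NO2 on carbon → nitro group.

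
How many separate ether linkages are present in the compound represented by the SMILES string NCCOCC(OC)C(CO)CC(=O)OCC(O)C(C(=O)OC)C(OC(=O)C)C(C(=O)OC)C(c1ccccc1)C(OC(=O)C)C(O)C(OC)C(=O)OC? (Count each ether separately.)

3

Working along the chain:
  H2NCH2: –NH2 on an sp³ carbon with no adjacent C=O → amine.
  CH2OCH2: C–O–C with sp³ carbons on both sides and no adjacent C=O → ether.
  CH(OCH3): pendant –OCH3: C–O–C with sp³ C, no adjacent C=O → ether.
  CH(CH2OH): pendant –CH2OH on an sp³ backbone C → alcohol.
  CH2COOCH2: –C(=O)–O–C with C on the carbonyl side → ester.
  CH(OH): –OH on an sp³ carbon → alcohol (secondary).
  CH(COOCH3): pendant –COOCH3: carbonyl C bonded to C and –OCH3 → ester.
  CH(OCOCH3): pendant –OC(=O)CH3: an acyloxy group → ester.
  CH(COOCH3): pendant –COOCH3: carbonyl C bonded to C and –OCH3 → ester.
  CH(C6H5): pendant –C6H5: benzene ring → arene.
  CH(OCOCH3): pendant –OC(=O)CH3: an acyloxy group → ester.
  CH(OH): –OH on an sp³ carbon → alcohol (secondary).
  CH(OCH3): pendant –OCH3: C–O–C with sp³ C, no adjacent C=O → ether.
  COOCH3: –C(=O)OCH3: carbonyl C bonded to C and to –OCH3 → ester (not ketone + ether).
Ether appears at: CH2OCH2, CH(OCH3), CH(OCH3) → 3.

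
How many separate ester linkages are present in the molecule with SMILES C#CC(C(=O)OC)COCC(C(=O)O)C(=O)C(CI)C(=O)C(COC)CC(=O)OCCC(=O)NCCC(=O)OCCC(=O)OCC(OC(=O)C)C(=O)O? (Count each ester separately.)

5

Reading the structure from left to right:
  HC≡C: C≡C triple bond → alkyne.
  CH(COOCH3): pendant –COOCH3: carbonyl C bonded to C and –OCH3 → ester.
  CH2OCH2: C–O–C with sp³ carbons on both sides and no adjacent C=O → ether.
  CH(COOH): pendant –COOH: carbonyl C bonded to C and –OH → carboxylic acid.
  CO: –C(=O)– with carbon on both sides → ketone.
  CH(CH2I): pendant –CH2X: halogen on sp³ carbon → alkyl halide.
  CO: –C(=O)– with carbon on both sides → ketone.
  CH(CH2OCH3): pendant –CH2OCH3: C–O–C linkage → ether.
  CH2COOCH2: –C(=O)–O–C with C on the carbonyl side → ester.
  CH2CONHCH2: –C(=O)–N– linkage → amide (the N is not an amine).
  CH2COOCH2: –C(=O)–O–C with C on the carbonyl side → ester.
  CH2COOCH2: –C(=O)–O–C with C on the carbonyl side → ester.
  CH(OCOCH3): pendant –OC(=O)CH3: an acyloxy group → ester.
  COOH: –COOH: carbonyl C bonded to –OH and C → carboxylic acid (the –OH is not a separate alcohol).
Ester appears at: CH(COOCH3), CH2COOCH2, CH2COOCH2, CH2COOCH2, CH(OCOCH3) → 5.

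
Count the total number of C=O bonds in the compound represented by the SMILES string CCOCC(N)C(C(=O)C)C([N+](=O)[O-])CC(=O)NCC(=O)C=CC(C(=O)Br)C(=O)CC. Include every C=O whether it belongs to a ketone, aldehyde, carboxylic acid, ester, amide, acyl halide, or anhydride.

5

CH(COCH3): ketone, 1 C=O (running total 1).
CH2CONHCH2: amide, 1 C=O (running total 2).
CO: ketone, 1 C=O (running total 3).
CH(COBr): acyl halide, 1 C=O (running total 4).
CO: ketone, 1 C=O (running total 5).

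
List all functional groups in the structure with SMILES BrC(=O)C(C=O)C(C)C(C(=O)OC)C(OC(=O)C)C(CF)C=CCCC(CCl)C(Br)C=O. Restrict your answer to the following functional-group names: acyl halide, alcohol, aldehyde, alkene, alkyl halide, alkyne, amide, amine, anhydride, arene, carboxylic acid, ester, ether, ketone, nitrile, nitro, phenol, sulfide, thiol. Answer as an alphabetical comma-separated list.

acyl halide, aldehyde, alkene, alkyl halide, ester

–C(=O)Br: carbonyl C bonded to C and to a halogen → acyl halide (not alkyl halide).
pendant –CHO: carbonyl C bonded to C and H → aldehyde.
pendant –COOCH3: carbonyl C bonded to C and –OCH3 → ester.
pendant –OC(=O)CH3: an acyloxy group → ester.
pendant –CH2X: halogen on sp³ carbon → alkyl halide.
C=C double bond → alkene.
pendant –CH2X: halogen on sp³ carbon → alkyl halide.
halogen on an sp³ carbon → alkyl halide.
terminal –CHO: carbonyl C bonded to H and C → aldehyde.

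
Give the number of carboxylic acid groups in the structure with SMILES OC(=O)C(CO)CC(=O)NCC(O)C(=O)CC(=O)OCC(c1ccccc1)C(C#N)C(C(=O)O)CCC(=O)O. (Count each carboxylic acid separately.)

–COOH: carbonyl C bonded to –OH and C → carboxylic acid (the –OH is not a separate alcohol).
pendant –CH2OH on an sp³ backbone C → alcohol.
–C(=O)–N– linkage → amide (the N is not an amine).
–OH on an sp³ carbon → alcohol (secondary).
–C(=O)– with carbon on both sides → ketone.
–C(=O)–O–C with C on the carbonyl side → ester.
pendant –C6H5: benzene ring → arene.
pendant –C≡N: nitrile.
pendant –COOH: carbonyl C bonded to C and –OH → carboxylic acid.
–COOH: carbonyl C bonded to –OH and C → carboxylic acid (the –OH is not a separate alcohol).
Carboxylic acid appears at: HOOC, CH(COOH), COOH → 3.

3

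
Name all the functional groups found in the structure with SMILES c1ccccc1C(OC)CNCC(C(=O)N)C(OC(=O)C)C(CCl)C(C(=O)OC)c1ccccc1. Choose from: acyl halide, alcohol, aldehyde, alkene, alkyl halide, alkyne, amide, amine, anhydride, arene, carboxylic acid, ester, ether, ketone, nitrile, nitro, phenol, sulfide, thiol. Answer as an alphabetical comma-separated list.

alkyl halide, amide, amine, arene, ester, ether

Reading the structure from left to right:
  C6H5: C6H5– phenyl ring → arene.
  CH(OCH3): pendant –OCH3: C–O–C with sp³ C, no adjacent C=O → ether.
  CH2NHCH2: C–N–C with sp³ carbons and no adjacent C=O → amine (secondary).
  CH(CONH2): pendant –CONH2: carbonyl C bonded to C and N → amide.
  CH(OCOCH3): pendant –OC(=O)CH3: an acyloxy group → ester.
  CH(CH2Cl): pendant –CH2X: halogen on sp³ carbon → alkyl halide.
  CH(COOCH3): pendant –COOCH3: carbonyl C bonded to C and –OCH3 → ester.
  C6H5: –C6H5 phenyl ring → arene.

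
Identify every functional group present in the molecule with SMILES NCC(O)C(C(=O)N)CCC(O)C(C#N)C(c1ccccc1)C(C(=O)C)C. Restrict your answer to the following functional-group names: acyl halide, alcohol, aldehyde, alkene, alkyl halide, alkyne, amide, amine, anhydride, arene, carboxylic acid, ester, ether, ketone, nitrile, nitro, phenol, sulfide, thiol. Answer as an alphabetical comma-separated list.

alcohol, amide, amine, arene, ketone, nitrile

–NH2 on an sp³ carbon with no adjacent C=O → amine.
–OH on an sp³ carbon → alcohol (secondary).
pendant –CONH2: carbonyl C bonded to C and N → amide.
–OH on an sp³ carbon → alcohol (secondary).
pendant –C≡N: nitrile.
pendant –C6H5: benzene ring → arene.
pendant –COCH3: carbonyl C bonded to two carbons → ketone.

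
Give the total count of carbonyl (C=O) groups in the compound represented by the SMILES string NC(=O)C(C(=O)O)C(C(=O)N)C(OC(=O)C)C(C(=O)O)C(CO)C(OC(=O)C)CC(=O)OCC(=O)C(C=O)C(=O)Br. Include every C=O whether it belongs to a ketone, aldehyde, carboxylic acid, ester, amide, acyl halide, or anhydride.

10

H2NCO: amide, 1 C=O (running total 1).
CH(COOH): carboxylic acid, 1 C=O (running total 2).
CH(CONH2): amide, 1 C=O (running total 3).
CH(OCOCH3): ester, 1 C=O (running total 4).
CH(COOH): carboxylic acid, 1 C=O (running total 5).
CH(OCOCH3): ester, 1 C=O (running total 6).
CH2COOCH2: ester, 1 C=O (running total 7).
CO: ketone, 1 C=O (running total 8).
CH(CHO): aldehyde, 1 C=O (running total 9).
COBr: acyl halide, 1 C=O (running total 10).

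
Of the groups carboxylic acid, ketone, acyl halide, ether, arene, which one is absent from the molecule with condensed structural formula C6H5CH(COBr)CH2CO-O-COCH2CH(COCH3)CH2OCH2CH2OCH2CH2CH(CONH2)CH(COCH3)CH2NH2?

ketone: present (CH(COCH3) — pendant –COCH3: carbonyl C bonded to two carbons → ketone).
acyl halide: present (CH(COBr) — pendant –C(=O)X: carbonyl C bonded to C and halogen → acyl halide).
ether: present (CH2OCH2 — C–O–C with sp³ carbons on both sides and no adjacent C=O → ether).
arene: present (C6H5 — C6H5– phenyl ring → arene).
carboxylic acid: absent. In CH(CONH2), the carbonyl is bonded to nitrogen, not to –OH; that is an amide.

carboxylic acid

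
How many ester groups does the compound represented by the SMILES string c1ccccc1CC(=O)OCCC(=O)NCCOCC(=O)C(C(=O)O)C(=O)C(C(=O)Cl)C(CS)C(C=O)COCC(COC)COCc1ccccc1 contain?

1

Taking each segment in turn:
  C6H5: C6H5– phenyl ring → arene.
  CH2COOCH2: –C(=O)–O–C with C on the carbonyl side → ester.
  CH2CONHCH2: –C(=O)–N– linkage → amide (the N is not an amine).
  CH2OCH2: C–O–C with sp³ carbons on both sides and no adjacent C=O → ether.
  CO: –C(=O)– with carbon on both sides → ketone.
  CH(COOH): pendant –COOH: carbonyl C bonded to C and –OH → carboxylic acid.
  CO: –C(=O)– with carbon on both sides → ketone.
  CH(COCl): pendant –C(=O)X: carbonyl C bonded to C and halogen → acyl halide.
  CH(CH2SH): pendant –CH2SH → thiol.
  CH(CHO): pendant –CHO: carbonyl C bonded to C and H → aldehyde.
  CH2OCH2: C–O–C with sp³ carbons on both sides and no adjacent C=O → ether.
  CH(CH2OCH3): pendant –CH2OCH3: C–O–C linkage → ether.
  CH2OCH2: C–O–C with sp³ carbons on both sides and no adjacent C=O → ether.
  C6H5: –C6H5 phenyl ring → arene.
Ester appears at: CH2COOCH2 → 1.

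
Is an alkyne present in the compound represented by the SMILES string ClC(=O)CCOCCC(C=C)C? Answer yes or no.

no

–C(=O)Cl: carbonyl C bonded to C and to a halogen → acyl halide (not alkyl halide).
C–O–C with sp³ carbons on both sides and no adjacent C=O → ether.
pendant –CH=CH2: C=C double bond → alkene.
The groups actually present are: acyl halide, alkene, ether.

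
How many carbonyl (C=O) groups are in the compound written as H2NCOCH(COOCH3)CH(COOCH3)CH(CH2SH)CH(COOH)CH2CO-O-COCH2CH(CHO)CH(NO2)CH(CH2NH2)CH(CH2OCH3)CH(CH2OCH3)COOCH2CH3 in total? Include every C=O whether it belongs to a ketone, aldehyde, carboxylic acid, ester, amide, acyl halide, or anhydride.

8

H2NCO: amide, 1 C=O (running total 1).
CH(COOCH3): ester, 1 C=O (running total 2).
CH(COOCH3): ester, 1 C=O (running total 3).
CH(COOH): carboxylic acid, 1 C=O (running total 4).
CH2CO-O-COCH2: anhydride, 2 C=O (running total 6).
CH(CHO): aldehyde, 1 C=O (running total 7).
COOCH2CH3: ester, 1 C=O (running total 8).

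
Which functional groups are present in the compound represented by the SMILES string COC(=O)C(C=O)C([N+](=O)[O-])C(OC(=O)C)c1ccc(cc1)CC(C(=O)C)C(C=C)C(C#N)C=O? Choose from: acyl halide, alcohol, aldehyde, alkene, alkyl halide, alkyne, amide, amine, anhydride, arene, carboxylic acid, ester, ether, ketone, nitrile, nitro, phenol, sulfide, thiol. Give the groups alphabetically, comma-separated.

aldehyde, alkene, arene, ester, ketone, nitrile, nitro

CH3O–C(=O)–: carbonyl C bonded to C and to –OCH3 → ester (not ketone + ether).
pendant –CHO: carbonyl C bonded to C and H → aldehyde.
–NO2 on an sp³ carbon → nitro (the N=O is not a carbonyl).
pendant –OC(=O)CH3: an acyloxy group → ester.
para-disubstituted benzene ring → arene.
pendant –COCH3: carbonyl C bonded to two carbons → ketone.
pendant –CH=CH2: C=C double bond → alkene.
pendant –C≡N: nitrile.
terminal –CHO: carbonyl C bonded to H and C → aldehyde.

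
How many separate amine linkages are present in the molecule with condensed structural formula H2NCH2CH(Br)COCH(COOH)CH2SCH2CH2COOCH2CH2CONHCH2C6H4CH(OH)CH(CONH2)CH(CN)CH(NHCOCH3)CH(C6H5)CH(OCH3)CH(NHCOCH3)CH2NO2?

Reading the structure from left to right:
  H2NCH2: –NH2 on an sp³ carbon with no adjacent C=O → amine.
  CH(Br): halogen on an sp³ carbon → alkyl halide.
  CO: –C(=O)– with carbon on both sides → ketone.
  CH(COOH): pendant –COOH: carbonyl C bonded to C and –OH → carboxylic acid.
  CH2SCH2: C–S–C linkage → sulfide (thioether).
  CH2COOCH2: –C(=O)–O–C with C on the carbonyl side → ester.
  CH2CONHCH2: –C(=O)–N– linkage → amide (the N is not an amine).
  C6H4: para-disubstituted benzene ring → arene.
  CH(OH): –OH on an sp³ carbon → alcohol (secondary).
  CH(CONH2): pendant –CONH2: carbonyl C bonded to C and N → amide.
  CH(CN): pendant –C≡N: nitrile.
  CH(NHCOCH3): pendant –NHC(=O)CH3: N bonded to a carbonyl → amide (not amine).
  CH(C6H5): pendant –C6H5: benzene ring → arene.
  CH(OCH3): pendant –OCH3: C–O–C with sp³ C, no adjacent C=O → ether.
  CH(NHCOCH3): pendant –NHC(=O)CH3: N bonded to a carbonyl → amide (not amine).
  CH2NO2: –NO2 on carbon → nitro group.
Amine appears at: H2NCH2 → 1.

1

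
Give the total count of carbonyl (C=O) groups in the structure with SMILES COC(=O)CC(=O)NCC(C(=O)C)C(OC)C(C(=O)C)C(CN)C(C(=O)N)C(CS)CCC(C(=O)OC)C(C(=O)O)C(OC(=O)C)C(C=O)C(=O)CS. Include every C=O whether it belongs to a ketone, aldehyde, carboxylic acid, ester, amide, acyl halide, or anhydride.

CH3OOC: ester, 1 C=O (running total 1).
CH2CONHCH2: amide, 1 C=O (running total 2).
CH(COCH3): ketone, 1 C=O (running total 3).
CH(COCH3): ketone, 1 C=O (running total 4).
CH(CONH2): amide, 1 C=O (running total 5).
CH(COOCH3): ester, 1 C=O (running total 6).
CH(COOH): carboxylic acid, 1 C=O (running total 7).
CH(OCOCH3): ester, 1 C=O (running total 8).
CH(CHO): aldehyde, 1 C=O (running total 9).
CO: ketone, 1 C=O (running total 10).

10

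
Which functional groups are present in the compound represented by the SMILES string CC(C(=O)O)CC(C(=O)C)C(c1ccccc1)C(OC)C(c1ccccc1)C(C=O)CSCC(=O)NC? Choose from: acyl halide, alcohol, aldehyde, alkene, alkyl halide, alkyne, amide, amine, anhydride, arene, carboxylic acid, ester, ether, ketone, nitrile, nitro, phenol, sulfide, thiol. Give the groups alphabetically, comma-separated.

aldehyde, amide, arene, carboxylic acid, ether, ketone, sulfide

pendant –COOH: carbonyl C bonded to C and –OH → carboxylic acid.
pendant –COCH3: carbonyl C bonded to two carbons → ketone.
pendant –C6H5: benzene ring → arene.
pendant –OCH3: C–O–C with sp³ C, no adjacent C=O → ether.
pendant –C6H5: benzene ring → arene.
pendant –CHO: carbonyl C bonded to C and H → aldehyde.
C–S–C linkage → sulfide (thioether).
–C(=O)NHCH3: carbonyl C bonded to C and to N → amide (the N is not an amine).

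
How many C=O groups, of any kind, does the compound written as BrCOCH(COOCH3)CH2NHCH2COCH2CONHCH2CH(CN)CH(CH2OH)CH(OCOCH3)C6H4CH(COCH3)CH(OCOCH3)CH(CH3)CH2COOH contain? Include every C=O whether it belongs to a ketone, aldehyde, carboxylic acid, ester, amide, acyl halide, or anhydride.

BrCO: acyl halide, 1 C=O (running total 1).
CH(COOCH3): ester, 1 C=O (running total 2).
CO: ketone, 1 C=O (running total 3).
CH2CONHCH2: amide, 1 C=O (running total 4).
CH(OCOCH3): ester, 1 C=O (running total 5).
CH(COCH3): ketone, 1 C=O (running total 6).
CH(OCOCH3): ester, 1 C=O (running total 7).
COOH: carboxylic acid, 1 C=O (running total 8).

8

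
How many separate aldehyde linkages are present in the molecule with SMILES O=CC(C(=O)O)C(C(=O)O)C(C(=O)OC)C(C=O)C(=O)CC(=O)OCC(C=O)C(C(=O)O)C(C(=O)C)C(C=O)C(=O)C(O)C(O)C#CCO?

4

Taking each segment in turn:
  OHC: terminal –CHO: carbonyl C bonded to H and C → aldehyde.
  CH(COOH): pendant –COOH: carbonyl C bonded to C and –OH → carboxylic acid.
  CH(COOH): pendant –COOH: carbonyl C bonded to C and –OH → carboxylic acid.
  CH(COOCH3): pendant –COOCH3: carbonyl C bonded to C and –OCH3 → ester.
  CH(CHO): pendant –CHO: carbonyl C bonded to C and H → aldehyde.
  CO: –C(=O)– with carbon on both sides → ketone.
  CH2COOCH2: –C(=O)–O–C with C on the carbonyl side → ester.
  CH(CHO): pendant –CHO: carbonyl C bonded to C and H → aldehyde.
  CH(COOH): pendant –COOH: carbonyl C bonded to C and –OH → carboxylic acid.
  CH(COCH3): pendant –COCH3: carbonyl C bonded to two carbons → ketone.
  CH(CHO): pendant –CHO: carbonyl C bonded to C and H → aldehyde.
  CO: –C(=O)– with carbon on both sides → ketone.
  CH(OH): –OH on an sp³ carbon → alcohol (secondary).
  CH(OH): –OH on an sp³ carbon → alcohol (secondary).
  C≡C: C≡C triple bond → alkyne.
  CH2OH: –OH on an sp³ carbon → alcohol.
Aldehyde appears at: OHC, CH(CHO), CH(CHO), CH(CHO) → 4.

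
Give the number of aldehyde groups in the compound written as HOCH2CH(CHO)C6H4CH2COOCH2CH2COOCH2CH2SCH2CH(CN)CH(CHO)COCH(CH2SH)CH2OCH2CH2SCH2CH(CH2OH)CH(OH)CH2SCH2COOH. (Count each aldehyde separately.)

2

Reading the structure from left to right:
  HOCH2: HO– on an sp³ carbon → alcohol.
  CH(CHO): pendant –CHO: carbonyl C bonded to C and H → aldehyde.
  C6H4: para-disubstituted benzene ring → arene.
  CH2COOCH2: –C(=O)–O–C with C on the carbonyl side → ester.
  CH2COOCH2: –C(=O)–O–C with C on the carbonyl side → ester.
  CH2SCH2: C–S–C linkage → sulfide (thioether).
  CH(CN): pendant –C≡N: nitrile.
  CH(CHO): pendant –CHO: carbonyl C bonded to C and H → aldehyde.
  CO: –C(=O)– with carbon on both sides → ketone.
  CH(CH2SH): pendant –CH2SH → thiol.
  CH2OCH2: C–O–C with sp³ carbons on both sides and no adjacent C=O → ether.
  CH2SCH2: C–S–C linkage → sulfide (thioether).
  CH(CH2OH): pendant –CH2OH on an sp³ backbone C → alcohol.
  CH(OH): –OH on an sp³ carbon → alcohol (secondary).
  CH2SCH2: C–S–C linkage → sulfide (thioether).
  COOH: –COOH: carbonyl C bonded to –OH and C → carboxylic acid (the –OH is not a separate alcohol).
Aldehyde appears at: CH(CHO), CH(CHO) → 2.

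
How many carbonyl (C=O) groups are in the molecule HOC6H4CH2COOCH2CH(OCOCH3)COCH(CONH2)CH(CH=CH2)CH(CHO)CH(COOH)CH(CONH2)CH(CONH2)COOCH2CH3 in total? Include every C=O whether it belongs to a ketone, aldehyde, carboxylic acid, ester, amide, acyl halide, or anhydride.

9

CH2COOCH2: ester, 1 C=O (running total 1).
CH(OCOCH3): ester, 1 C=O (running total 2).
CO: ketone, 1 C=O (running total 3).
CH(CONH2): amide, 1 C=O (running total 4).
CH(CHO): aldehyde, 1 C=O (running total 5).
CH(COOH): carboxylic acid, 1 C=O (running total 6).
CH(CONH2): amide, 1 C=O (running total 7).
CH(CONH2): amide, 1 C=O (running total 8).
COOCH2CH3: ester, 1 C=O (running total 9).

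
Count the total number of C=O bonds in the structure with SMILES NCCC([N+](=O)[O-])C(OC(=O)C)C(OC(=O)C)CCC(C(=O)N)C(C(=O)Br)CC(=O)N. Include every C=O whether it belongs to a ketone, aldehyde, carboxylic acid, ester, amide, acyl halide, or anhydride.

5

CH(OCOCH3): ester, 1 C=O (running total 1).
CH(OCOCH3): ester, 1 C=O (running total 2).
CH(CONH2): amide, 1 C=O (running total 3).
CH(COBr): acyl halide, 1 C=O (running total 4).
CONH2: amide, 1 C=O (running total 5).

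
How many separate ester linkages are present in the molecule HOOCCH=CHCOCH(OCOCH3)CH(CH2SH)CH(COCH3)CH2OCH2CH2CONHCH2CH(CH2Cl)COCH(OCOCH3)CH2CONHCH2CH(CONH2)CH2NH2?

2

Taking each segment in turn:
  HOOC: –COOH: carbonyl C bonded to –OH and C → carboxylic acid (the –OH is not a separate alcohol).
  CH=CH: C=C double bond → alkene.
  CO: –C(=O)– with carbon on both sides → ketone.
  CH(OCOCH3): pendant –OC(=O)CH3: an acyloxy group → ester.
  CH(CH2SH): pendant –CH2SH → thiol.
  CH(COCH3): pendant –COCH3: carbonyl C bonded to two carbons → ketone.
  CH2OCH2: C–O–C with sp³ carbons on both sides and no adjacent C=O → ether.
  CH2CONHCH2: –C(=O)–N– linkage → amide (the N is not an amine).
  CH(CH2Cl): pendant –CH2X: halogen on sp³ carbon → alkyl halide.
  CO: –C(=O)– with carbon on both sides → ketone.
  CH(OCOCH3): pendant –OC(=O)CH3: an acyloxy group → ester.
  CH2CONHCH2: –C(=O)–N– linkage → amide (the N is not an amine).
  CH(CONH2): pendant –CONH2: carbonyl C bonded to C and N → amide.
  CH2NH2: –NH2 on an sp³ carbon with no adjacent C=O → amine.
Ester appears at: CH(OCOCH3), CH(OCOCH3) → 2.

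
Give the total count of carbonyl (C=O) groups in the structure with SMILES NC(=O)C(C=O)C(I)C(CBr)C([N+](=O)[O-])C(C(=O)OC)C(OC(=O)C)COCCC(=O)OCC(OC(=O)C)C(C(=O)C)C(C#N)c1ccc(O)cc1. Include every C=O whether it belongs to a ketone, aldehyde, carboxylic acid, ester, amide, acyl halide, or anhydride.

7

H2NCO: amide, 1 C=O (running total 1).
CH(CHO): aldehyde, 1 C=O (running total 2).
CH(COOCH3): ester, 1 C=O (running total 3).
CH(OCOCH3): ester, 1 C=O (running total 4).
CH2COOCH2: ester, 1 C=O (running total 5).
CH(OCOCH3): ester, 1 C=O (running total 6).
CH(COCH3): ketone, 1 C=O (running total 7).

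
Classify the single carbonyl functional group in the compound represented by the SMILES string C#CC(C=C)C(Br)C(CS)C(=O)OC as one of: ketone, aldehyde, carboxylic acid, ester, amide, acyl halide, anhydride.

The carbonyl is in the COOCH3 segment: –C(=O)OCH3: carbonyl C bonded to C and to –OCH3 → ester (not ketone + ether).

ester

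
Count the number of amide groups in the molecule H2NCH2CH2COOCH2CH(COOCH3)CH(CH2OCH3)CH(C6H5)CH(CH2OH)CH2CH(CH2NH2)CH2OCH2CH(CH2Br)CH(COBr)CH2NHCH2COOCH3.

0

–NH2 on an sp³ carbon with no adjacent C=O → amine.
–C(=O)–O–C with C on the carbonyl side → ester.
pendant –COOCH3: carbonyl C bonded to C and –OCH3 → ester.
pendant –CH2OCH3: C–O–C linkage → ether.
pendant –C6H5: benzene ring → arene.
pendant –CH2OH on an sp³ backbone C → alcohol.
pendant –CH2NH2: N on sp³ C, no adjacent C=O → amine.
C–O–C with sp³ carbons on both sides and no adjacent C=O → ether.
pendant –CH2X: halogen on sp³ carbon → alkyl halide.
pendant –C(=O)X: carbonyl C bonded to C and halogen → acyl halide.
C–N–C with sp³ carbons and no adjacent C=O → amine (secondary).
–C(=O)OCH3: carbonyl C bonded to C and to –OCH3 → ester (not ketone + ether).
No segment is a amide: H2NCH2 is amine, not amide; CH(CH2NH2) is amine, not amide; CH2NHCH2 is amine, not amide. → 0.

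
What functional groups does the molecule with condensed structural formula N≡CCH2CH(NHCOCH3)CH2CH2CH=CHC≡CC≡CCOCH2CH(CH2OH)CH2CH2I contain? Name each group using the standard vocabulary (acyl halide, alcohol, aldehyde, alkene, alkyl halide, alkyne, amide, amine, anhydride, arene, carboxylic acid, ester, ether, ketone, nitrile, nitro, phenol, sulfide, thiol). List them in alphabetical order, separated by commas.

Working along the chain:
  N≡C: N≡C–: carbon triple-bonded to nitrogen → nitrile.
  CH(NHCOCH3): pendant –NHC(=O)CH3: N bonded to a carbonyl → amide (not amine).
  CH=CH: C=C double bond → alkene.
  C≡C: C≡C triple bond → alkyne.
  C≡C: C≡C triple bond → alkyne.
  CO: –C(=O)– with carbon on both sides → ketone.
  CH(CH2OH): pendant –CH2OH on an sp³ backbone C → alcohol.
  CH2I: halogen on an sp³ carbon → alkyl halide.

alcohol, alkene, alkyl halide, alkyne, amide, ketone, nitrile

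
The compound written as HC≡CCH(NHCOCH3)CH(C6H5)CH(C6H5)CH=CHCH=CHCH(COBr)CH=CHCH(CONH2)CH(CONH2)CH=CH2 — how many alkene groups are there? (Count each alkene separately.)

Taking each segment in turn:
  HC≡C: C≡C triple bond → alkyne.
  CH(NHCOCH3): pendant –NHC(=O)CH3: N bonded to a carbonyl → amide (not amine).
  CH(C6H5): pendant –C6H5: benzene ring → arene.
  CH(C6H5): pendant –C6H5: benzene ring → arene.
  CH=CH: C=C double bond → alkene.
  CH=CH: C=C double bond → alkene.
  CH(COBr): pendant –C(=O)X: carbonyl C bonded to C and halogen → acyl halide.
  CH=CH: C=C double bond → alkene.
  CH(CONH2): pendant –CONH2: carbonyl C bonded to C and N → amide.
  CH(CONH2): pendant –CONH2: carbonyl C bonded to C and N → amide.
  CH=CH2: C=C double bond → alkene.
Alkene appears at: CH=CH, CH=CH, CH=CH, CH=CH2 → 4.

4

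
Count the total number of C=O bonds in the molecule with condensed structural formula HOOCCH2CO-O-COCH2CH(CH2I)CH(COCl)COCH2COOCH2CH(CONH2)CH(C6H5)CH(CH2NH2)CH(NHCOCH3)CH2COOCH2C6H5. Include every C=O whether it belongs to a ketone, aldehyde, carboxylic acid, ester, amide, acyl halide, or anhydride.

9

HOOC: carboxylic acid, 1 C=O (running total 1).
CH2CO-O-COCH2: anhydride, 2 C=O (running total 3).
CH(COCl): acyl halide, 1 C=O (running total 4).
CO: ketone, 1 C=O (running total 5).
CH2COOCH2: ester, 1 C=O (running total 6).
CH(CONH2): amide, 1 C=O (running total 7).
CH(NHCOCH3): amide, 1 C=O (running total 8).
CH2COOCH2: ester, 1 C=O (running total 9).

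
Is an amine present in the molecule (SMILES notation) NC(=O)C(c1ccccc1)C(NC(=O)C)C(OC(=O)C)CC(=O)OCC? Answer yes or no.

Reading the structure from left to right:
  H2NCO: –C(=O)NH2: carbonyl C bonded to C and to N → amide (the N is not a separate amine).
  CH(C6H5): pendant –C6H5: benzene ring → arene.
  CH(NHCOCH3): pendant –NHC(=O)CH3: N bonded to a carbonyl → amide (not amine).
  CH(OCOCH3): pendant –OC(=O)CH3: an acyloxy group → ester.
  COOCH2CH3: –C(=O)OCH2CH3: carbonyl C bonded to C and to –OEt → ester.
In each of H2NCO and CH(NHCOCH3), the nitrogen is bonded directly to a carbonyl carbon, making it part of an amide, not a free amine.
The groups actually present are: amide, arene, ester.

no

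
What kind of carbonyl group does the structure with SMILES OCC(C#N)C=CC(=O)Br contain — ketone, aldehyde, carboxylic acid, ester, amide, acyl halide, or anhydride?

acyl halide

The carbonyl is in the COBr segment: –C(=O)Br: carbonyl C bonded to C and to a halogen → acyl halide (not alkyl halide).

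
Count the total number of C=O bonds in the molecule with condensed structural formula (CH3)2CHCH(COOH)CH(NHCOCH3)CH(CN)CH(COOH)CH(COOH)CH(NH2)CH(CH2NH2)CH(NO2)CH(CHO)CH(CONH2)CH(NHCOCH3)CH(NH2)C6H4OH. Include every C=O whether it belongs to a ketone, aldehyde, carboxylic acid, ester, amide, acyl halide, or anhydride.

CH(COOH): carboxylic acid, 1 C=O (running total 1).
CH(NHCOCH3): amide, 1 C=O (running total 2).
CH(COOH): carboxylic acid, 1 C=O (running total 3).
CH(COOH): carboxylic acid, 1 C=O (running total 4).
CH(CHO): aldehyde, 1 C=O (running total 5).
CH(CONH2): amide, 1 C=O (running total 6).
CH(NHCOCH3): amide, 1 C=O (running total 7).

7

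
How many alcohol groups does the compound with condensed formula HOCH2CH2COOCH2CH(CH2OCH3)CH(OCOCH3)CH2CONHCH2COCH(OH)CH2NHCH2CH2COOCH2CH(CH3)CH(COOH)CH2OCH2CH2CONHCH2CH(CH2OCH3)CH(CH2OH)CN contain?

3

HO– on an sp³ carbon → alcohol.
–C(=O)–O–C with C on the carbonyl side → ester.
pendant –CH2OCH3: C–O–C linkage → ether.
pendant –OC(=O)CH3: an acyloxy group → ester.
–C(=O)–N– linkage → amide (the N is not an amine).
–C(=O)– with carbon on both sides → ketone.
–OH on an sp³ carbon → alcohol (secondary).
C–N–C with sp³ carbons and no adjacent C=O → amine (secondary).
–C(=O)–O–C with C on the carbonyl side → ester.
pendant –COOH: carbonyl C bonded to C and –OH → carboxylic acid.
C–O–C with sp³ carbons on both sides and no adjacent C=O → ether.
–C(=O)–N– linkage → amide (the N is not an amine).
pendant –CH2OCH3: C–O–C linkage → ether.
pendant –CH2OH on an sp³ backbone C → alcohol.
–C≡N: carbon triple-bonded to nitrogen → nitrile.
Alcohol appears at: HOCH2, CH(OH), CH(CH2OH) → 3.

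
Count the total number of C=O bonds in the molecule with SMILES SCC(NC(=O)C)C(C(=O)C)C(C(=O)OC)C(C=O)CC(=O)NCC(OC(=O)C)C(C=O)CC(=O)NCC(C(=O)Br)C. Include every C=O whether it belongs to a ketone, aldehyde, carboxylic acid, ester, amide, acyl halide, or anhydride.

CH(NHCOCH3): amide, 1 C=O (running total 1).
CH(COCH3): ketone, 1 C=O (running total 2).
CH(COOCH3): ester, 1 C=O (running total 3).
CH(CHO): aldehyde, 1 C=O (running total 4).
CH2CONHCH2: amide, 1 C=O (running total 5).
CH(OCOCH3): ester, 1 C=O (running total 6).
CH(CHO): aldehyde, 1 C=O (running total 7).
CH2CONHCH2: amide, 1 C=O (running total 8).
CH(COBr): acyl halide, 1 C=O (running total 9).

9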